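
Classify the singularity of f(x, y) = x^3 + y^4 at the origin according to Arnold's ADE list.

E_{6}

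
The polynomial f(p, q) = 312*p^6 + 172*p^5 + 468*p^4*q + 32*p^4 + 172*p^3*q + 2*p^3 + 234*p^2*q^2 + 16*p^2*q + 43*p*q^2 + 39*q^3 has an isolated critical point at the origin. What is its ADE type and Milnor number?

The Hessian of f at 0 has rank 0. Corank 2; j^3 = (p + 3*q)*(2*p^2 + 10*p*q + 13*q^2) splits into three distinct lines over C (the quadratic factor has nonzero discriminant), so D_4.

Type D4, Milnor number mu = 4.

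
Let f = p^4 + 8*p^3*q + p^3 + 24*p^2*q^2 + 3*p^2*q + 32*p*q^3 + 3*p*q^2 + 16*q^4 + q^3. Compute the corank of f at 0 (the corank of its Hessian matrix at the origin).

2

The Hessian at 0 is [[0, 0], [0, 0]] of rank 0; hence corank 2.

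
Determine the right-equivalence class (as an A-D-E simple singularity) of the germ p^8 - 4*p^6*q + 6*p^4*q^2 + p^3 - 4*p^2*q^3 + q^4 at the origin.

E_6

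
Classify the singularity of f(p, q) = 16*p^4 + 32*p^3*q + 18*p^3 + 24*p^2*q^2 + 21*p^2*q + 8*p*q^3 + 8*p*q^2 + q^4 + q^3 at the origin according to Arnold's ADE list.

D_{5}

The Hessian of f at 0 is [[0, 0], [0, 0]] with rank 0, so corank 2. A Groebner basis of the Jacobian ideal J(f) in C{p,q} is {p*q^2 + 27*p*q/8 + 9*q^2/8, -81*p*q/8 + q^3 - 27*q^2/8, p^2 + 5*p*q/6 + q^2/6}; counting standard monomials gives mu = 5. Corank 2; j^3 = (2*p + q)*(3*p + q)^2 has shape L^2 M (L != M), so D-series; mu = 5 gives D_5.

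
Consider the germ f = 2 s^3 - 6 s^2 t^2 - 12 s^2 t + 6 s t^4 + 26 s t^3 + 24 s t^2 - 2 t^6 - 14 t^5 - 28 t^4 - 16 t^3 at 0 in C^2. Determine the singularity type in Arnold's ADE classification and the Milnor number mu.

The Hessian of f at 0 is [[0, 0], [0, 0]] with rank 0, so corank 2. A Groebner basis of the Jacobian ideal J(f) in C{s,t} is {-s^2 + 4*s*t + t^4 - t^3/3 - 4*t^2, s^3 - 10*s^2 + 40*s*t - 34*t^3/3 - 40*t^2, s^2*t - 11*s^2/3 + 44*s*t/3 - 47*t^3/9 - 44*t^2/3, -s^2 + s*t^2 + 4*s*t - 7*t^3/3 - 4*t^2}; counting standard monomials gives mu = 7. Corank 2; j^3 = 2*(s - 2*t)^3 is a perfect cube, so E-series; the 4-jet and mu = 7 give E_7.

Type E_7, Milnor number mu = 7.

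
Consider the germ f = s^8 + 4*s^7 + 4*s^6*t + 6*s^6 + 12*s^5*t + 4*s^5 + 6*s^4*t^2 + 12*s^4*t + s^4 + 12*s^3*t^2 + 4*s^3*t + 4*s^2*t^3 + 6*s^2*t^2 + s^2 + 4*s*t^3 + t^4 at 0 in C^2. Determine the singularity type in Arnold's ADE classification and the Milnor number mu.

Type A_{3}, Milnor number mu = 3.

The Hessian of f at 0 has rank 1. Corank 1: A-series; mu = 3 gives A_3.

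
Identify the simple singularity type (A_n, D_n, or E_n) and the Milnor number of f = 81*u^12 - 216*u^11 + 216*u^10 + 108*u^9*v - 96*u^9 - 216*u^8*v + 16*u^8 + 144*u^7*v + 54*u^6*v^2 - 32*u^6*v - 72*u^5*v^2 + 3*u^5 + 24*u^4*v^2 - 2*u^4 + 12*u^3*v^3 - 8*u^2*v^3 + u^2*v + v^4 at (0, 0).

Type D_5, Milnor number mu = 5.

The Hessian of f at 0 has rank 0. Corank 2; j^3 = u^2*v has shape L^2 M (L != M), so D-series; mu = 5 gives D_5.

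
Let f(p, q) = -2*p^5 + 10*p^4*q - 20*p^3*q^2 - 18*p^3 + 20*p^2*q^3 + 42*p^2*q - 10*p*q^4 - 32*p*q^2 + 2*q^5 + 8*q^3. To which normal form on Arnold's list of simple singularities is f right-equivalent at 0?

The Hessian of f at 0 has rank 0. Corank 2; j^3 = -2*(p - q)*(3*p - 2*q)^2 has shape L^2 M (L != M), so D-series; mu = 6 gives D_6.

D_6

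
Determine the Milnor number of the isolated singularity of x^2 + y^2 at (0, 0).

1

The Hessian of f at 0 is [[2, 0], [0, 2]] with rank 2, so corank 0. A Groebner basis of the Jacobian ideal J(f) in C{x,y} is {x, y}; counting standard monomials gives mu = 1. Corank 0: nondegenerate Morse point, so A_1.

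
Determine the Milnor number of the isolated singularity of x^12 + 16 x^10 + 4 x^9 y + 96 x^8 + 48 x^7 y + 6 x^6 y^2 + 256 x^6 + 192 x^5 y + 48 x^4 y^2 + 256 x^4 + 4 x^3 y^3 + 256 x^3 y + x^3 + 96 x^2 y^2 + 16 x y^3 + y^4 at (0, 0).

6

The Hessian of f at 0 has rank 0. Corank 2; j^3 = x^3 is a perfect cube, so E-series; the 4-jet and mu = 6 give E_6.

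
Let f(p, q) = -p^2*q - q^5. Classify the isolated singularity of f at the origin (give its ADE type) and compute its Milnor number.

The Hessian of f at 0 has rank 0. Corank 2; j^3 = -p^2*q has shape L^2 M (L != M), so D-series; mu = 6 gives D_6.

Type D_6, Milnor number mu = 6.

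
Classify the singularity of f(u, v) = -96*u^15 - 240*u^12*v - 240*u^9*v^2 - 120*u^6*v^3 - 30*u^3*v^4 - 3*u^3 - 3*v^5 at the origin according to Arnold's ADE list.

The Hessian of f at 0 has rank 0. Corank 2; j^3 = -3*u^3 is a perfect cube, so E-series; the 5-jet and mu = 8 give E_8.

E8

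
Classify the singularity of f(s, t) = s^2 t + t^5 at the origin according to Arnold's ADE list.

D_{6}

The Hessian of f at 0 has rank 0. Corank 2; j^3 = s^2*t has shape L^2 M (L != M), so D-series; mu = 6 gives D_6.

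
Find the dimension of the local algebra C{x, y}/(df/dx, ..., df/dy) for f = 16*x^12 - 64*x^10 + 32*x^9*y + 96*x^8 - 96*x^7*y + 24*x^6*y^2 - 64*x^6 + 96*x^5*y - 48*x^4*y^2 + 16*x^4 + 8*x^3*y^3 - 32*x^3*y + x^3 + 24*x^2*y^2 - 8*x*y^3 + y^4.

The Hessian of f at 0 has rank 0. Corank 2; j^3 = x^3 is a perfect cube, so E-series; the 4-jet and mu = 6 give E_6.

6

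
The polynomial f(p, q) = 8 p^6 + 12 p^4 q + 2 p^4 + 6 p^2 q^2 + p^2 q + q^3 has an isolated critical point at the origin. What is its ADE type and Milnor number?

Type D_{4}, Milnor number mu = 4.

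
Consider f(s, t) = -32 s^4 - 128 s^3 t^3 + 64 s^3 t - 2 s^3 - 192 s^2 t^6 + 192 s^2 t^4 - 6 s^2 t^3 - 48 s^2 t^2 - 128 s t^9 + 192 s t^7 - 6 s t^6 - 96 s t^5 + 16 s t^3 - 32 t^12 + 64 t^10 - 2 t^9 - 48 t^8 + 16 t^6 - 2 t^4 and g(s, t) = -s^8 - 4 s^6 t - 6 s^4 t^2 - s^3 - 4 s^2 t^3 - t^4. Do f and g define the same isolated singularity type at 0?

Yes.

The Hessian of f at 0 has rank 0. Corank 2; j^3 = -2*s^3 is a perfect cube, so E-series; the 4-jet and mu = 6 give E_6. The Hessian of g at 0 has rank 0. Corank 2; j^3 = -s^3 is a perfect cube, so E-series; the 4-jet and mu = 6 give E_6. Both have type E_6, hence right-equivalent.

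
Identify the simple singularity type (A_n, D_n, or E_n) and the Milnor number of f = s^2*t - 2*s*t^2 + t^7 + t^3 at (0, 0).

Type D_8, Milnor number mu = 8.

The Hessian of f at 0 has rank 0. Corank 2; j^3 = t*(s - t)^2 has shape L^2 M (L != M), so D-series; mu = 8 gives D_8.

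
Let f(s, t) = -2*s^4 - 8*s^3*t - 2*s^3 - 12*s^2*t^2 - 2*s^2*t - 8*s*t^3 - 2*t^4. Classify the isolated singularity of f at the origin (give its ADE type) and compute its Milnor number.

Type D_5, Milnor number mu = 5.

The Hessian of f at 0 is [[0, 0], [0, 0]] with rank 0, so corank 2. A Groebner basis of the Jacobian ideal J(f) in C{s,t} is {s*t^2, -s*t/4 + t^3, s^2 + s*t}; counting standard monomials gives mu = 5. Corank 2; j^3 = -2*s^2*(s + t) has shape L^2 M (L != M), so D-series; mu = 5 gives D_5.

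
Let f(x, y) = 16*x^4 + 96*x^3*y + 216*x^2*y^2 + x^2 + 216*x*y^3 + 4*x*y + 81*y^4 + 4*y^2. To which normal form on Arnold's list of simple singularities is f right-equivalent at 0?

The Hessian of f at 0 is [[2, 4], [4, 8]] with rank 1, so corank 1. A Groebner basis of the Jacobian ideal J(f) in C{x,y} is {y^3, x + 2*y}; counting standard monomials gives mu = 3. Corank 1: A-series; mu = 3 gives A_3.

A_3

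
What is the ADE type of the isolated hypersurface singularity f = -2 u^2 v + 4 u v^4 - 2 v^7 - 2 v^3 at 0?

D_{4}

The Hessian of f at 0 has rank 0. Corank 2; j^3 = -2*v*(u^2 + v^2) splits into three distinct lines over C (the quadratic factor has nonzero discriminant), so D_4.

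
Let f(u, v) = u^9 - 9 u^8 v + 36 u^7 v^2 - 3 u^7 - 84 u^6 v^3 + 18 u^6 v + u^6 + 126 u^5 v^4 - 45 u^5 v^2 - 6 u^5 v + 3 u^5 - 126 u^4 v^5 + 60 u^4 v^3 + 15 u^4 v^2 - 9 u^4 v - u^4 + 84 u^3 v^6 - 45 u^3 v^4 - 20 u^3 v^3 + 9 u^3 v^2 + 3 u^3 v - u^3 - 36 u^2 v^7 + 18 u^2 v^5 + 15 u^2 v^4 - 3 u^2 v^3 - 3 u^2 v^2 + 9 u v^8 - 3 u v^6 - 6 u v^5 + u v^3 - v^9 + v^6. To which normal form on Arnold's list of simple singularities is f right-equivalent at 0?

E7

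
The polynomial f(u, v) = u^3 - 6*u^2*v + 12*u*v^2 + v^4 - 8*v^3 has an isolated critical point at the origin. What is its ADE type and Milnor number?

Type E_{6}, Milnor number mu = 6.

The Hessian of f at 0 has rank 0. Corank 2; j^3 = (u - 2*v)^3 is a perfect cube, so E-series; the 4-jet and mu = 6 give E_6.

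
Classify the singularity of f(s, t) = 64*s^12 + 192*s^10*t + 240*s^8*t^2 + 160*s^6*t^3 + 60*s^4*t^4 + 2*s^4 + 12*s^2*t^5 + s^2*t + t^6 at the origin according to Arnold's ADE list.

The Hessian of f at 0 has rank 0. Corank 2; j^3 = s^2*t has shape L^2 M (L != M), so D-series; mu = 7 gives D_7.

D_7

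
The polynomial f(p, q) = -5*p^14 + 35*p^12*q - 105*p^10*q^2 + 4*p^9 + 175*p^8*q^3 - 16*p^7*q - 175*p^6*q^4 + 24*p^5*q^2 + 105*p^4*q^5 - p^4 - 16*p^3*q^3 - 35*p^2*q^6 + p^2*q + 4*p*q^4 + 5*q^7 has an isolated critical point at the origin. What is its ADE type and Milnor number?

Type D_8, Milnor number mu = 8.

The Hessian of f at 0 has rank 0. Corank 2; j^3 = p^2*q has shape L^2 M (L != M), so D-series; mu = 8 gives D_8.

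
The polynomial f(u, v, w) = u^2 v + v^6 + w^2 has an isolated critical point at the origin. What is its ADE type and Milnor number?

The Hessian of f at 0 is [[0, 0, 0], [0, 0, 0], [0, 0, 2]] with rank 1, so corank 2. A Groebner basis of the Jacobian ideal J(f) in C{u,v,w} is {u^2/6 + v^5, u^3, u*v, w}; counting standard monomials gives mu = 7. Corank 2; j^3 = u^2*v has shape L^2 M (L != M), so D-series; mu = 7 gives D_7.

Type D7, Milnor number mu = 7.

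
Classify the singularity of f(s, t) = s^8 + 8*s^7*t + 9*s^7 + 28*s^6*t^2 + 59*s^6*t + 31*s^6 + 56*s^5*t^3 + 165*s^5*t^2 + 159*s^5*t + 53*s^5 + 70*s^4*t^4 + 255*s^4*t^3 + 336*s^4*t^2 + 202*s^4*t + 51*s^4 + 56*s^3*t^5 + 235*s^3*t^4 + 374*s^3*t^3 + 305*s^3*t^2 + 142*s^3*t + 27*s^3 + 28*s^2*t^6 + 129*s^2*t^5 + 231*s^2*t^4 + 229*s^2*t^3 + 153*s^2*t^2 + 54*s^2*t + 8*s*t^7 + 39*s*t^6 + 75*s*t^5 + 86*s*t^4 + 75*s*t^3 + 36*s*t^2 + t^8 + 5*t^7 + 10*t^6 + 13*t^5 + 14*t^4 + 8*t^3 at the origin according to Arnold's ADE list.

E_{7}

The Hessian of f at 0 is [[0, 0], [0, 0]] with rank 0, so corank 2. A Groebner basis of the Jacobian ideal J(f) in C{s,t} is {19683*s^2/22 + 13122*s*t/11 + t^4 - 27*t^3/22 + 4374*t^2/11, s^3 - 27*s^2 - 36*s*t + t^3/3 - 12*t^2, s^2*t + 567*s^2/22 + 378*s*t/11 - 95*t^3/198 + 126*t^2/11, -405*s^2/22 + s*t^2 - 270*s*t/11 + 137*t^3/198 - 90*t^2/11}; counting standard monomials gives mu = 7. Corank 2; j^3 = (3*s + 2*t)^3 is a perfect cube, so E-series; the 4-jet and mu = 7 give E_7.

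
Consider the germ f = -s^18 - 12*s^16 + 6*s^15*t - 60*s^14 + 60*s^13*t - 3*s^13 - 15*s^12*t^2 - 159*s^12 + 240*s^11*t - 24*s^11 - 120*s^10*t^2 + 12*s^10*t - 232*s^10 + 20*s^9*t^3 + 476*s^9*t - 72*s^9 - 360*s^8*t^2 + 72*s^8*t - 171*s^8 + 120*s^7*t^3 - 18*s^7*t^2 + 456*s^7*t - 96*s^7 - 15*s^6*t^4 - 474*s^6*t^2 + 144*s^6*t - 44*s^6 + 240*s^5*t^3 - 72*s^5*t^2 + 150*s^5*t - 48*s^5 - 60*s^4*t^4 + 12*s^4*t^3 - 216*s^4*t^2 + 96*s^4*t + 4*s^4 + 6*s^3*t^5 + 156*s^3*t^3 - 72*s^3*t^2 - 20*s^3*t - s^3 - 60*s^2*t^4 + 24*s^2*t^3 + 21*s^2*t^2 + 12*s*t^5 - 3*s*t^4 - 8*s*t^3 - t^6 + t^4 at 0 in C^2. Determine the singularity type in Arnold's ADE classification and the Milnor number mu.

The Hessian of f at 0 is [[0, 0], [0, 0]] with rank 0, so corank 2. A Groebner basis of the Jacobian ideal J(f) in C{s,t} is {s^3, s^2*t, s^2/2 + s*t^2, 3*s^2 + t^3}; counting standard monomials gives mu = 6. Corank 2; j^3 = -s^3 is a perfect cube, so E-series; the 4-jet and mu = 6 give E_6.

Type E_6, Milnor number mu = 6.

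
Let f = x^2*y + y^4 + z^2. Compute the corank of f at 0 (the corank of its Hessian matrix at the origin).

Hessian at 0 has rank 1.

2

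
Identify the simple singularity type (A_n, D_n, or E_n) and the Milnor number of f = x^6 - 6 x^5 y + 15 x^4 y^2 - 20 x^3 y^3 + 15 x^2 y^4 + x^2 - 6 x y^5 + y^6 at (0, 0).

Type A_5, Milnor number mu = 5.

The Hessian of f at 0 has rank 1. Corank 1: A-series; mu = 5 gives A_5.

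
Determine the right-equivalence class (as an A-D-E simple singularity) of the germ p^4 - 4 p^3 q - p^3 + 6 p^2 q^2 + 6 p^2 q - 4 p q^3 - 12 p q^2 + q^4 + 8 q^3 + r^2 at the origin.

E_{6}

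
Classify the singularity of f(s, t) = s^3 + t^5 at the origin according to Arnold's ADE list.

E_8

The Hessian of f at 0 is [[0, 0], [0, 0]] with rank 0, so corank 2. A Groebner basis of the Jacobian ideal J(f) in C{s,t} is {t^4, s^2}; counting standard monomials gives mu = 8. Corank 2; j^3 = s^3 is a perfect cube, so E-series; the 5-jet and mu = 8 give E_8.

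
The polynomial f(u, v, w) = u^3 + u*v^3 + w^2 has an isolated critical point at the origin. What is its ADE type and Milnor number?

Type E_7, Milnor number mu = 7.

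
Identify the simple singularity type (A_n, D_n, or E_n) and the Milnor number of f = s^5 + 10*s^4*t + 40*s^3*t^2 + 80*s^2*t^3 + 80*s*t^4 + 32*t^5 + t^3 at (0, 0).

Type E_{8}, Milnor number mu = 8.

The Hessian of f at 0 is [[0, 0], [0, 0]] with rank 0, so corank 2. A Groebner basis of the Jacobian ideal J(f) in C{s,t} is {s^4 + 8*s^3*t, t^2}; counting standard monomials gives mu = 8. Corank 2; j^3 = t^3 is a perfect cube, so E-series; the 5-jet and mu = 8 give E_8.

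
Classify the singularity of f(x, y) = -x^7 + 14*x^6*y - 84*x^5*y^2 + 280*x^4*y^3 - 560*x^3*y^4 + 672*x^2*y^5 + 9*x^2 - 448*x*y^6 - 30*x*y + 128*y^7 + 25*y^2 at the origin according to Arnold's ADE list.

A6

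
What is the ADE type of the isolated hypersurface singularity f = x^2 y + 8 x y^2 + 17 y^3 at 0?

The Hessian of f at 0 has rank 0. Corank 2; j^3 = y*(x^2 + 8*x*y + 17*y^2) splits into three distinct lines over C (the quadratic factor has nonzero discriminant), so D_4.

D_4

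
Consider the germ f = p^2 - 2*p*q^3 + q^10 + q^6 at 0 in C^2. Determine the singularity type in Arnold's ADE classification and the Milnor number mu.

The Hessian of f at 0 is [[2, 0], [0, 0]] with rank 1, so corank 1. A Groebner basis of the Jacobian ideal J(f) in C{p,q} is {p^3, -p + q^3}; counting standard monomials gives mu = 9. Corank 1: A-series; mu = 9 gives A_9.

Type A9, Milnor number mu = 9.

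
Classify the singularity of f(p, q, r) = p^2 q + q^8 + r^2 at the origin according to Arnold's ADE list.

D_9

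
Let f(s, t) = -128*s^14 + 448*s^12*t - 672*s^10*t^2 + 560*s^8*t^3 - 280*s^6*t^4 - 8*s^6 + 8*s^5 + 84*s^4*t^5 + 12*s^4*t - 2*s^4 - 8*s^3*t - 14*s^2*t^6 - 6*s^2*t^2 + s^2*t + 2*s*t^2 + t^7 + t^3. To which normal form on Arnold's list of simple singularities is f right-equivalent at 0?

The Hessian of f at 0 has rank 0. Corank 2; j^3 = t*(s + t)^2 has shape L^2 M (L != M), so D-series; mu = 8 gives D_8.

D_8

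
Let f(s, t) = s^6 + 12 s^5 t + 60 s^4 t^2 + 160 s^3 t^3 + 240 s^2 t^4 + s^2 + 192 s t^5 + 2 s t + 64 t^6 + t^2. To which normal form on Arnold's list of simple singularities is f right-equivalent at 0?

A5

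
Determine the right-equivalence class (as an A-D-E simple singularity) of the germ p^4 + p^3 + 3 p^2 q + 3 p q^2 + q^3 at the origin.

E_{6}

The Hessian of f at 0 is [[0, 0], [0, 0]] with rank 0, so corank 2. A Groebner basis of the Jacobian ideal J(f) in C{p,q} is {q^4, p*q^2 + 2*q^3/3, p^2 + 2*p*q + q^2}; counting standard monomials gives mu = 6. Corank 2; j^3 = (p + q)^3 is a perfect cube, so E-series; the 4-jet and mu = 6 give E_6.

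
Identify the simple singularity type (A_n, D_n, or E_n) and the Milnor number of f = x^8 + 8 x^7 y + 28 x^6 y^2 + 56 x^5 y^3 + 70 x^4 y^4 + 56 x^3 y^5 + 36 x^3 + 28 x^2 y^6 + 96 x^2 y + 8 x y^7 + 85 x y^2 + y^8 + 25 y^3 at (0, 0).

Type D_9, Milnor number mu = 9.

The Hessian of f at 0 has rank 0. Corank 2; j^3 = (x + y)*(6*x + 5*y)^2 has shape L^2 M (L != M), so D-series; mu = 9 gives D_9.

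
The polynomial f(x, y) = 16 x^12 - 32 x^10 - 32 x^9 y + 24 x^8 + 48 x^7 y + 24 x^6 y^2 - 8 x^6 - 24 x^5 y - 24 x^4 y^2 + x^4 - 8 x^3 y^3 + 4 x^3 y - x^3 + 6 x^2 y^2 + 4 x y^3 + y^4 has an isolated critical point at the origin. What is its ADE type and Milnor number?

Type E6, Milnor number mu = 6.

The Hessian of f at 0 is [[0, 0], [0, 0]] with rank 0, so corank 2. A Groebner basis of the Jacobian ideal J(f) in C{x,y} is {y^4, x*y^2 + y^3/3, x^2}; counting standard monomials gives mu = 6. Corank 2; j^3 = -x^3 is a perfect cube, so E-series; the 4-jet and mu = 6 give E_6.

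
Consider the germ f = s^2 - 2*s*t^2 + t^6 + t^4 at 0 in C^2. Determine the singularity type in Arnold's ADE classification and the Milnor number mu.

Type A_5, Milnor number mu = 5.

The Hessian of f at 0 has rank 1. Corank 1: A-series; mu = 5 gives A_5.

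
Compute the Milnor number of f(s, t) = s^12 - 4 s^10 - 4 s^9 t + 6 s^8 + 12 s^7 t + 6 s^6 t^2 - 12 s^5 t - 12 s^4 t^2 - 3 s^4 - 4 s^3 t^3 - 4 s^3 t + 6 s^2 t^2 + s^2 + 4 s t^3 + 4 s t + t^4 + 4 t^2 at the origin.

3

The Hessian of f at 0 is [[2, 4], [4, 8]] with rank 1, so corank 1. A Groebner basis of the Jacobian ideal J(f) in C{s,t} is {t^3, s + 2*t}; counting standard monomials gives mu = 3. Corank 1: A-series; mu = 3 gives A_3.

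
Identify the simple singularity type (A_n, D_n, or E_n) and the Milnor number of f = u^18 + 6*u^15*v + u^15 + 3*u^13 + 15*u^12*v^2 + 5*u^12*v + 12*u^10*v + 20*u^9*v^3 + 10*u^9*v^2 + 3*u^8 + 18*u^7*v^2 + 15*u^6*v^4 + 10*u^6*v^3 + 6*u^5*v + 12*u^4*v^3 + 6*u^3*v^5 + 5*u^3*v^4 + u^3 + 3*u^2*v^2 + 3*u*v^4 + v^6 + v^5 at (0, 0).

The Hessian of f at 0 has rank 0. Corank 2; j^3 = u^3 is a perfect cube, so E-series; the 5-jet and mu = 8 give E_8.

Type E_8, Milnor number mu = 8.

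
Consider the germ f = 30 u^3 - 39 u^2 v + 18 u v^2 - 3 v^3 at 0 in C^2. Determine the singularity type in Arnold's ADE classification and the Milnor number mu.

Type D_4, Milnor number mu = 4.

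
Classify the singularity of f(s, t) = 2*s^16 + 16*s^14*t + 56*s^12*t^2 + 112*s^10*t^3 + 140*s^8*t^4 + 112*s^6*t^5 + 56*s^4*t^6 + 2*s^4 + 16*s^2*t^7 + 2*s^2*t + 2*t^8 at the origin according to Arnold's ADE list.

The Hessian of f at 0 has rank 0. Corank 2; j^3 = 2*s^2*t has shape L^2 M (L != M), so D-series; mu = 9 gives D_9.

D_9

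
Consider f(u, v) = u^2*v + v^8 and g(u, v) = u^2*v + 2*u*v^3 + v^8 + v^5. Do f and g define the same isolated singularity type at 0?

Yes.

The Hessian of f at 0 has rank 0. Corank 2; j^3 = u^2*v has shape L^2 M (L != M), so D-series; mu = 9 gives D_9. The Hessian of g at 0 has rank 0. Corank 2; j^3 = u^2*v has shape L^2 M (L != M), so D-series; mu = 9 gives D_9. Both have type D_9, hence right-equivalent.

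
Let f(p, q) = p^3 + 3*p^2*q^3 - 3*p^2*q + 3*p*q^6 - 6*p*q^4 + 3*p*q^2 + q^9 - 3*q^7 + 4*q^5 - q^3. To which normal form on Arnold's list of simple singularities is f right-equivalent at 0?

The Hessian of f at 0 has rank 0. Corank 2; j^3 = (p - q)^3 is a perfect cube, so E-series; the 5-jet and mu = 8 give E_8.

E_8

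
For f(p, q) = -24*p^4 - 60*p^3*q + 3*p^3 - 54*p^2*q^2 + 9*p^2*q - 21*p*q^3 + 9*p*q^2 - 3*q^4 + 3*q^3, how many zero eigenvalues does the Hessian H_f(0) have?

2

The Hessian at 0 is [[0, 0], [0, 0]] of rank 0; hence corank 2.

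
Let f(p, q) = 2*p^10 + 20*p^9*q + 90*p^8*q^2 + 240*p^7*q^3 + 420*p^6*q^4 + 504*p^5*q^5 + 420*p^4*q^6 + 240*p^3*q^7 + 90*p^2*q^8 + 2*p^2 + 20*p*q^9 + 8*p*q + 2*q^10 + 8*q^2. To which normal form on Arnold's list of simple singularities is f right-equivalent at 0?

A9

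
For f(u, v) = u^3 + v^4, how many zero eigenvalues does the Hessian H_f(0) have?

2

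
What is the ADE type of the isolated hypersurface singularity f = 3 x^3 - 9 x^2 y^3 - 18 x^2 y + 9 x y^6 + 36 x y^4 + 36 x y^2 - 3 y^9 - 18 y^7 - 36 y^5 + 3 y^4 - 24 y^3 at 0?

The Hessian of f at 0 is [[0, 0], [0, 0]] with rank 0, so corank 2. A Groebner basis of the Jacobian ideal J(f) in C{x,y} is {y^3, x^2 - 4*x*y + 4*y^2}; counting standard monomials gives mu = 6. Corank 2; j^3 = 3*(x - 2*y)^3 is a perfect cube, so E-series; the 4-jet and mu = 6 give E_6.

E_{6}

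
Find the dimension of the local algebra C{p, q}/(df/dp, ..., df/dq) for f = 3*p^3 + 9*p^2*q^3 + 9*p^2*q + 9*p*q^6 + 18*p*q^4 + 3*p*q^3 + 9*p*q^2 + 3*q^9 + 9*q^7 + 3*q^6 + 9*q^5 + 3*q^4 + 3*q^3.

7

The Hessian of f at 0 has rank 0. Corank 2; j^3 = 3*(p + q)^3 is a perfect cube, so E-series; the 4-jet and mu = 7 give E_7.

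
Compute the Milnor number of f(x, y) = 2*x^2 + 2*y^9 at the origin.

8

The Hessian of f at 0 has rank 1. Corank 1: A-series; mu = 8 gives A_8.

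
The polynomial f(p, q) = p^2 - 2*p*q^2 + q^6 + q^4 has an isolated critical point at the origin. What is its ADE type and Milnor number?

The Hessian of f at 0 has rank 1. Corank 1: A-series; mu = 5 gives A_5.

Type A5, Milnor number mu = 5.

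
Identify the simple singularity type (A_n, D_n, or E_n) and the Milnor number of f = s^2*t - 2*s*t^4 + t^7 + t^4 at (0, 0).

The Hessian of f at 0 has rank 0. Corank 2; j^3 = s^2*t has shape L^2 M (L != M), so D-series; mu = 5 gives D_5.

Type D_5, Milnor number mu = 5.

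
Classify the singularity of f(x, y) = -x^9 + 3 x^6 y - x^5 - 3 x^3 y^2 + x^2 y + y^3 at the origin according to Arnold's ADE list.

The Hessian of f at 0 is [[0, 0], [0, 0]] with rank 0, so corank 2. A Groebner basis of the Jacobian ideal J(f) in C{x,y} is {y^3, x^2 + 3*y^2, x*y}; counting standard monomials gives mu = 4. Corank 2; j^3 = y*(x^2 + y^2) splits into three distinct lines over C (the quadratic factor has nonzero discriminant), so D_4.

D_4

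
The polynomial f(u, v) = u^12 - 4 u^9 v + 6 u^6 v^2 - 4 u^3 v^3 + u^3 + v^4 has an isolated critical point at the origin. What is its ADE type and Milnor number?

Type E_{6}, Milnor number mu = 6.

The Hessian of f at 0 is [[0, 0], [0, 0]] with rank 0, so corank 2. A Groebner basis of the Jacobian ideal J(f) in C{u,v} is {v^3, u^2}; counting standard monomials gives mu = 6. Corank 2; j^3 = u^3 is a perfect cube, so E-series; the 4-jet and mu = 6 give E_6.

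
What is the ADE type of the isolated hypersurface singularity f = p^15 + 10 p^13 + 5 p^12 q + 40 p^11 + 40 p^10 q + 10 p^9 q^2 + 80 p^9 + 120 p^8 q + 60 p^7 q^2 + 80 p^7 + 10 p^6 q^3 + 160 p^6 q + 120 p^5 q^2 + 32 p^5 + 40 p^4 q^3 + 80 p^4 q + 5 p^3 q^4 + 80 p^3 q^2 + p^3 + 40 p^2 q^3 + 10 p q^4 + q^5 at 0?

E_{8}

The Hessian of f at 0 is [[0, 0], [0, 0]] with rank 0, so corank 2. A Groebner basis of the Jacobian ideal J(f) in C{p,q} is {q^5, p*q^3 + q^4/8, p^2}; counting standard monomials gives mu = 8. Corank 2; j^3 = p^3 is a perfect cube, so E-series; the 5-jet and mu = 8 give E_8.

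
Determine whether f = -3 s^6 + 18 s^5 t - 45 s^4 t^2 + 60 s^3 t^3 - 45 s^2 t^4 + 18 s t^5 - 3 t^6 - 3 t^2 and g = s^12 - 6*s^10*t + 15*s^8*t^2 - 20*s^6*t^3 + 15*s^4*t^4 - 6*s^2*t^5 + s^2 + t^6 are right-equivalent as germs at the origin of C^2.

The Hessian of f at 0 has rank 1. Corank 1: A-series; mu = 5 gives A_5. The Hessian of g at 0 has rank 1. Corank 1: A-series; mu = 5 gives A_5. Both have type A_5, hence right-equivalent.

Yes.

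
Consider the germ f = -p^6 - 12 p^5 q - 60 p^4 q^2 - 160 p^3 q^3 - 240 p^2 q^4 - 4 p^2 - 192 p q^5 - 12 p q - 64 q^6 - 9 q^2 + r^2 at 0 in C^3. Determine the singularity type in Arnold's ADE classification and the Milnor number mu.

The Hessian of f at 0 has rank 2. Corank 1: A-series; mu = 5 gives A_5.

Type A_5, Milnor number mu = 5.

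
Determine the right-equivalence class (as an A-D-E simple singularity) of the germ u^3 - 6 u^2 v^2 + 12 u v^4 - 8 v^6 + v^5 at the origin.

E_8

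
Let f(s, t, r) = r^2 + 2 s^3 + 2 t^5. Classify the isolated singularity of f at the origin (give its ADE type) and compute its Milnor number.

Type E_{8}, Milnor number mu = 8.

The Hessian of f at 0 is [[0, 0, 0], [0, 0, 0], [0, 0, 2]] with rank 1, so corank 2. A Groebner basis of the Jacobian ideal J(f) in C{s,t,r} is {t^4, s^2, r}; counting standard monomials gives mu = 8. Corank 2; j^3 = 2*s^3 is a perfect cube, so E-series; the 5-jet and mu = 8 give E_8.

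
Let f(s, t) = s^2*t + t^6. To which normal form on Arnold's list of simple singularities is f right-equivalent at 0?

D7

The Hessian of f at 0 has rank 0. Corank 2; j^3 = s^2*t has shape L^2 M (L != M), so D-series; mu = 7 gives D_7.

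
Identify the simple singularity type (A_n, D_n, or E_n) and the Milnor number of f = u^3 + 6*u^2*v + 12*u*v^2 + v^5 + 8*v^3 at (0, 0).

Type E8, Milnor number mu = 8.

The Hessian of f at 0 is [[0, 0], [0, 0]] with rank 0, so corank 2. A Groebner basis of the Jacobian ideal J(f) in C{u,v} is {v^4, u^2 + 4*u*v + 4*v^2}; counting standard monomials gives mu = 8. Corank 2; j^3 = (u + 2*v)^3 is a perfect cube, so E-series; the 5-jet and mu = 8 give E_8.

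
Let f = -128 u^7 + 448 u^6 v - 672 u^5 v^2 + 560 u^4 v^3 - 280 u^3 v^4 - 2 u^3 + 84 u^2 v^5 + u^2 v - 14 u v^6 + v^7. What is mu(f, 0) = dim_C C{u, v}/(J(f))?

8

The Hessian of f at 0 has rank 0. Corank 2; j^3 = -u^2*(2*u - v) has shape L^2 M (L != M), so D-series; mu = 8 gives D_8.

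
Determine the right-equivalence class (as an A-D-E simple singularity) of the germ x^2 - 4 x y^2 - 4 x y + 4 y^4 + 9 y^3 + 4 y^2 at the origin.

The Hessian of f at 0 has rank 1. Corank 1: A-series; mu = 2 gives A_2.

A2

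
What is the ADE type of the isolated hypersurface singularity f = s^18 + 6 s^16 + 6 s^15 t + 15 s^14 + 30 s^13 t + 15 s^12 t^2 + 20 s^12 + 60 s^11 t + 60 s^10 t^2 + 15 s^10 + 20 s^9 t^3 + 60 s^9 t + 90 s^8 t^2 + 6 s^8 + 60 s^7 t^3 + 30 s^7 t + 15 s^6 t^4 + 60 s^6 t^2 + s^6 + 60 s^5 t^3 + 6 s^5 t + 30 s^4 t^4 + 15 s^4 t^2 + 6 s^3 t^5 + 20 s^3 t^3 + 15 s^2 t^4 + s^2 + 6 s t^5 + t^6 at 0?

A_{5}

The Hessian of f at 0 is [[2, 0], [0, 0]] with rank 1, so corank 1. A Groebner basis of the Jacobian ideal J(f) in C{s,t} is {t^5, s}; counting standard monomials gives mu = 5. Corank 1: A-series; mu = 5 gives A_5.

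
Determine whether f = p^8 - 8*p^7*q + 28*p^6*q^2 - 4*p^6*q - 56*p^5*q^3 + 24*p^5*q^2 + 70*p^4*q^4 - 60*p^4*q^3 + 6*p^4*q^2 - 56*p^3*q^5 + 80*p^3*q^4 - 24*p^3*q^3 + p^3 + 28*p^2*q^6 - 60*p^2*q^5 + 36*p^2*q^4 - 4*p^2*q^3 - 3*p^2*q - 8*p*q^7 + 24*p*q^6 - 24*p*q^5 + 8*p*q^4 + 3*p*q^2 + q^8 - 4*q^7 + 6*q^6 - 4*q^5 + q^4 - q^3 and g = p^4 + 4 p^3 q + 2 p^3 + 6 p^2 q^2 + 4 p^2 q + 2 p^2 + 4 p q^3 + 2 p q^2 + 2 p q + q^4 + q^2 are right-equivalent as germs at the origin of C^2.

The Hessian of f at 0 has rank 0. Corank 2; j^3 = (p - q)^3 is a perfect cube, so E-series; the 4-jet and mu = 6 give E_6. The Hessian of g at 0 has rank 2. Corank 0: nondegenerate Morse point, so A_1. f is E_6 but g is A_1, hence not right-equivalent.

No.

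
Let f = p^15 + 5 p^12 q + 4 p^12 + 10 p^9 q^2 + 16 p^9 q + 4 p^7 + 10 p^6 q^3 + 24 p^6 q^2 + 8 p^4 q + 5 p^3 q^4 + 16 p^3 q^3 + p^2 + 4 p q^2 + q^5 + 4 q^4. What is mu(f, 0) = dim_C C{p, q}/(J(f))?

The Hessian of f at 0 has rank 1. Corank 1: A-series; mu = 4 gives A_4.

4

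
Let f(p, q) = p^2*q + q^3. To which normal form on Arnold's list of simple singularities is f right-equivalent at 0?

The Hessian of f at 0 has rank 0. Corank 2; j^3 = q*(p^2 + q^2) splits into three distinct lines over C (the quadratic factor has nonzero discriminant), so D_4.

D_{4}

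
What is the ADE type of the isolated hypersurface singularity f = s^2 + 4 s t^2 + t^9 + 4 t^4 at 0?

A_8

The Hessian of f at 0 is [[2, 0], [0, 0]] with rank 1, so corank 1. A Groebner basis of the Jacobian ideal J(f) in C{s,t} is {s^4, s/2 + t^2}; counting standard monomials gives mu = 8. Corank 1: A-series; mu = 8 gives A_8.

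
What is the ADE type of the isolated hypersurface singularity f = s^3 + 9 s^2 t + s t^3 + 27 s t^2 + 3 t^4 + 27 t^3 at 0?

E7

The Hessian of f at 0 is [[0, 0], [0, 0]] with rank 0, so corank 2. A Groebner basis of the Jacobian ideal J(f) in C{s,t} is {s^3 + 9*s^2*t + 162*s^2 + 972*s*t + 1458*t^2, -9*s^2 + s*t^2 - 54*s*t - 81*t^2, 3*s^2 + 18*s*t + t^3 + 27*t^2}; counting standard monomials gives mu = 7. Corank 2; j^3 = (s + 3*t)^3 is a perfect cube, so E-series; the 4-jet and mu = 7 give E_7.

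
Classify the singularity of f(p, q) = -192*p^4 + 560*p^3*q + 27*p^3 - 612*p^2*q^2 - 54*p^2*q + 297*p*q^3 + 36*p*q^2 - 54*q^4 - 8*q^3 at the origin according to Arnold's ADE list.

E_{7}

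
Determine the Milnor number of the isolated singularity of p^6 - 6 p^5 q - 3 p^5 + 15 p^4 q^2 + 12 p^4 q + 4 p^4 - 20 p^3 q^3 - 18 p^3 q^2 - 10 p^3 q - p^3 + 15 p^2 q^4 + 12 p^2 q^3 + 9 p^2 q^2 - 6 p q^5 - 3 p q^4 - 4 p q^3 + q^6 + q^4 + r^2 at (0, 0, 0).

6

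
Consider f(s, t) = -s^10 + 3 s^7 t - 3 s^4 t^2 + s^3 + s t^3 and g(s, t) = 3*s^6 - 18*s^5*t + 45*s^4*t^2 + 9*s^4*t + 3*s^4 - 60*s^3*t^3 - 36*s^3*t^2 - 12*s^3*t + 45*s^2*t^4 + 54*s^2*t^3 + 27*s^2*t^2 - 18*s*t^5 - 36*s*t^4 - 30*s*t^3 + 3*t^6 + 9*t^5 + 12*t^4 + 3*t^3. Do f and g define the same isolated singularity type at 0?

The Hessian of f at 0 has rank 0. Corank 2; j^3 = s^3 is a perfect cube, so E-series; the 4-jet and mu = 7 give E_7. The Hessian of g at 0 has rank 0. Corank 2; j^3 = 3*t^3 is a perfect cube, so E-series; the 4-jet and mu = 6 give E_6. f is E_7 but g is E_6, hence not right-equivalent.

No.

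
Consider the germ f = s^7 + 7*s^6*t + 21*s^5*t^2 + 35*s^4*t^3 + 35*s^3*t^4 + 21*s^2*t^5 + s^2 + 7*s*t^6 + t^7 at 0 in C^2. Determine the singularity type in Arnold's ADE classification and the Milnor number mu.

Type A6, Milnor number mu = 6.

The Hessian of f at 0 is [[2, 0], [0, 0]] with rank 1, so corank 1. A Groebner basis of the Jacobian ideal J(f) in C{s,t} is {t^6, s}; counting standard monomials gives mu = 6. Corank 1: A-series; mu = 6 gives A_6.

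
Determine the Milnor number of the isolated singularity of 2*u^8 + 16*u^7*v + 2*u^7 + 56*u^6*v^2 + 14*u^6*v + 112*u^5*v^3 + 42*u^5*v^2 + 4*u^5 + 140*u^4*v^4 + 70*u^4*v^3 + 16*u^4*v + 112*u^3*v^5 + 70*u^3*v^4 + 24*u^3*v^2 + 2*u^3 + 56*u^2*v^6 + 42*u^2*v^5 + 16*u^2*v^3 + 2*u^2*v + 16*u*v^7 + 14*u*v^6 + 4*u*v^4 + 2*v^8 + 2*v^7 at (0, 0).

The Hessian of f at 0 has rank 0. Corank 2; j^3 = 2*u^2*(u + v) has shape L^2 M (L != M), so D-series; mu = 9 gives D_9.

9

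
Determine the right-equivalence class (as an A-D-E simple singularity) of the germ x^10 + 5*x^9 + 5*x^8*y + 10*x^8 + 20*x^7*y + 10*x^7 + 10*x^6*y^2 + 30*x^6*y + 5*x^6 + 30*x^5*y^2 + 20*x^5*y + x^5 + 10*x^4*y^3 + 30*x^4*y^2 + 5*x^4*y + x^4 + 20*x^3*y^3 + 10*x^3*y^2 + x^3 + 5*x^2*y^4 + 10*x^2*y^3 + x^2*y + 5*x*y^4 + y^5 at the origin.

The Hessian of f at 0 is [[0, 0], [0, 0]] with rank 0, so corank 2. A Groebner basis of the Jacobian ideal J(f) in C{x,y} is {-x*y/5 + y^4, x*y^2, x^2 + x*y}; counting standard monomials gives mu = 6. Corank 2; j^3 = x^2*(x + y) has shape L^2 M (L != M), so D-series; mu = 6 gives D_6.

D6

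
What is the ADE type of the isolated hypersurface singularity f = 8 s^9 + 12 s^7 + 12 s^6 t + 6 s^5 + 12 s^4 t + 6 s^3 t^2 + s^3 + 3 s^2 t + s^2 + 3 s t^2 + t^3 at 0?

A2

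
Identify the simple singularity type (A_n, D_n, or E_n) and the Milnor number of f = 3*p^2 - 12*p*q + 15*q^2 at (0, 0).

The Hessian of f at 0 is [[6, -12], [-12, 30]] with rank 2, so corank 0. A Groebner basis of the Jacobian ideal J(f) in C{p,q} is {p, q}; counting standard monomials gives mu = 1. Corank 0: nondegenerate Morse point, so A_1.

Type A_{1}, Milnor number mu = 1.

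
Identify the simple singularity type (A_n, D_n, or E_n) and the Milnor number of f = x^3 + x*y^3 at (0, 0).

The Hessian of f at 0 is [[0, 0], [0, 0]] with rank 0, so corank 2. A Groebner basis of the Jacobian ideal J(f) in C{x,y} is {x^3, x*y^2, 3*x^2 + y^3}; counting standard monomials gives mu = 7. Corank 2; j^3 = x^3 is a perfect cube, so E-series; the 4-jet and mu = 7 give E_7.

Type E_7, Milnor number mu = 7.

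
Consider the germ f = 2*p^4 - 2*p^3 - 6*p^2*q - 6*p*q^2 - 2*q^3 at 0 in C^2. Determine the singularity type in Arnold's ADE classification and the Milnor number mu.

The Hessian of f at 0 has rank 0. Corank 2; j^3 = -2*(p + q)^3 is a perfect cube, so E-series; the 4-jet and mu = 6 give E_6.

Type E_6, Milnor number mu = 6.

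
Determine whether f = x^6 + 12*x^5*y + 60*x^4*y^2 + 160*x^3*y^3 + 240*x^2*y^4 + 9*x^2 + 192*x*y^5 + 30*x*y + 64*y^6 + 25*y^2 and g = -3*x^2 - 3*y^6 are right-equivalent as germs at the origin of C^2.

Yes.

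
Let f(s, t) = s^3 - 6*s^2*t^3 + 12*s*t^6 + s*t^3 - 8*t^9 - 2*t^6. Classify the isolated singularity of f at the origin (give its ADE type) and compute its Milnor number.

Type E_{7}, Milnor number mu = 7.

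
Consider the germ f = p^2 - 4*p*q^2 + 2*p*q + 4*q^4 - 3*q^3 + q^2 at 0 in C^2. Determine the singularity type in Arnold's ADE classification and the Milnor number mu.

Type A_{2}, Milnor number mu = 2.

The Hessian of f at 0 has rank 1. Corank 1: A-series; mu = 2 gives A_2.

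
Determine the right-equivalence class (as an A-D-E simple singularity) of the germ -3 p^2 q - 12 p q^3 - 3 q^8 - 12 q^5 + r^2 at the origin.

D_9

The Hessian of f at 0 is [[0, 0, 0], [0, 0, 0], [0, 0, 2]] with rank 1, so corank 2. A Groebner basis of the Jacobian ideal J(f) in C{p,q,r} is {p^4, p^3*q - p^2 - 2*p*q^2, p^3/2 + p^2*q^2, p*q/2 + q^3, r}; counting standard monomials gives mu = 9. Corank 2; j^3 = -3*p^2*q has shape L^2 M (L != M), so D-series; mu = 9 gives D_9.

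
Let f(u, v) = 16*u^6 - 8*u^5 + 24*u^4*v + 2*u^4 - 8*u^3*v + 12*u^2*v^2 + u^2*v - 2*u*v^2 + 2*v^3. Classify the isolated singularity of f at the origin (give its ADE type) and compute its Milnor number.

Type D_{4}, Milnor number mu = 4.

The Hessian of f at 0 has rank 0. Corank 2; j^3 = v*(u^2 - 2*u*v + 2*v^2) splits into three distinct lines over C (the quadratic factor has nonzero discriminant), so D_4.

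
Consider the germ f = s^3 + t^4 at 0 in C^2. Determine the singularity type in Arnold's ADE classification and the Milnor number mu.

Type E_6, Milnor number mu = 6.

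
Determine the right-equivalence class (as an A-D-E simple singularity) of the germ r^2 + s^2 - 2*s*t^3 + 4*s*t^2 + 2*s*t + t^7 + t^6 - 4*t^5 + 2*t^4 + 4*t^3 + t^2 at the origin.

A_6

The Hessian of f at 0 is [[2, 2, 0], [2, 2, 0], [0, 0, 2]] with rank 2, so corank 1. A Groebner basis of the Jacobian ideal J(f) in C{s,t,r} is {s^3 - 9*s^2/4 + 21*s*t/2 + 31*s + 299*t^2/4 + 31*t, s^2*t + s^2/2 - 5*s*t - 13*s - 63*t^2/2 - 13*t, s^2/4 + s*t^2 + 3*s*t/2 + 3*s + 29*t^2/4 + 3*t, -s + t^3 - 2*t^2 - t, r}; counting standard monomials gives mu = 6. Corank 1: A-series; mu = 6 gives A_6.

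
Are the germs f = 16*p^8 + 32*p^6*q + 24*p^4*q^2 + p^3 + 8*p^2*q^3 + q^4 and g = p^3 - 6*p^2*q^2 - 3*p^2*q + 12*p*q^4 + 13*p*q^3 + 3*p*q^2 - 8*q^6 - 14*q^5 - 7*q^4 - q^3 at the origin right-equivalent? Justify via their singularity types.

No.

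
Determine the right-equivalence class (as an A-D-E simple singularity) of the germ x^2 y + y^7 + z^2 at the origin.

D_8

The Hessian of f at 0 has rank 1. Corank 2; j^3 = x^2*y has shape L^2 M (L != M), so D-series; mu = 8 gives D_8.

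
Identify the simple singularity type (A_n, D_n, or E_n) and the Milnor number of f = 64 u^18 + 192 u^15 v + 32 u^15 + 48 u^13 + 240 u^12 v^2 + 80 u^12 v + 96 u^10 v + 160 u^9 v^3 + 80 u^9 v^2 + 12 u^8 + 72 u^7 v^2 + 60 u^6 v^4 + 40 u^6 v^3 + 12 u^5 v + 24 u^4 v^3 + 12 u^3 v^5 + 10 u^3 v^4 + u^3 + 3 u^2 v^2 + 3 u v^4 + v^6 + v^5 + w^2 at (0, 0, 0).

The Hessian of f at 0 is [[0, 0, 0], [0, 0, 0], [0, 0, 2]] with rank 1, so corank 2. A Groebner basis of the Jacobian ideal J(f) in C{u,v,w} is {v^4, u^3, u^2/2 + u*v^2, w}; counting standard monomials gives mu = 8. Corank 2; j^3 = u^3 is a perfect cube, so E-series; the 5-jet and mu = 8 give E_8.

Type E_8, Milnor number mu = 8.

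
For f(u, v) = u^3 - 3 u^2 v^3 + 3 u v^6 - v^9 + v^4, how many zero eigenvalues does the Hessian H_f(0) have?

The Hessian at 0 is [[0, 0], [0, 0]] of rank 0; hence corank 2.

2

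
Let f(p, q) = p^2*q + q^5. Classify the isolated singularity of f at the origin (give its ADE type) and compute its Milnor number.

Type D_{6}, Milnor number mu = 6.

The Hessian of f at 0 is [[0, 0], [0, 0]] with rank 0, so corank 2. A Groebner basis of the Jacobian ideal J(f) in C{p,q} is {p^2/5 + q^4, p^3, p*q}; counting standard monomials gives mu = 6. Corank 2; j^3 = p^2*q has shape L^2 M (L != M), so D-series; mu = 6 gives D_6.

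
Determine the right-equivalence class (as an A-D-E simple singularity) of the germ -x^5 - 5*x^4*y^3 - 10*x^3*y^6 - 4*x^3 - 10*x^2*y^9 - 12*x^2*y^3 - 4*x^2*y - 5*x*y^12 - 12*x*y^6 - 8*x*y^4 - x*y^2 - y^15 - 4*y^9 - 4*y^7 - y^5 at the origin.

D_{6}

The Hessian of f at 0 is [[0, 0], [0, 0]] with rank 0, so corank 2. A Groebner basis of the Jacobian ideal J(f) in C{x,y} is {32*x*y/37 + y^4 + 16*y^2/37, x*y^2 + y^3/2, x^2 + 69*x*y/74 + 8*y^2/37}; counting standard monomials gives mu = 6. Corank 2; j^3 = -x*(2*x + y)^2 has shape L^2 M (L != M), so D-series; mu = 6 gives D_6.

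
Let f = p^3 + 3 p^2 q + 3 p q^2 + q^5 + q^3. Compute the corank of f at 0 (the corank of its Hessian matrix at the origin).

2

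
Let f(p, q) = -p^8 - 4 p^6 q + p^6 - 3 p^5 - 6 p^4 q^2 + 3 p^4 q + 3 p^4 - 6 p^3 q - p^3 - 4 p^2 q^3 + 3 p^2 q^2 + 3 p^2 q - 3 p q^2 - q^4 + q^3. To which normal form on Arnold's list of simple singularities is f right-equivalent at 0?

E_{6}

The Hessian of f at 0 has rank 0. Corank 2; j^3 = -(p - q)^3 is a perfect cube, so E-series; the 4-jet and mu = 6 give E_6.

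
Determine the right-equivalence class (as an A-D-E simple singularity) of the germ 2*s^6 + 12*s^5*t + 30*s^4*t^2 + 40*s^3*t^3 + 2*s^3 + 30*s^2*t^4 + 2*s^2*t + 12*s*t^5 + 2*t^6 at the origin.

D_7

The Hessian of f at 0 is [[0, 0], [0, 0]] with rank 0, so corank 2. A Groebner basis of the Jacobian ideal J(f) in C{s,t} is {-s*t/6 + t^5, s*t^2, s^2 + s*t}; counting standard monomials gives mu = 7. Corank 2; j^3 = 2*s^2*(s + t) has shape L^2 M (L != M), so D-series; mu = 7 gives D_7.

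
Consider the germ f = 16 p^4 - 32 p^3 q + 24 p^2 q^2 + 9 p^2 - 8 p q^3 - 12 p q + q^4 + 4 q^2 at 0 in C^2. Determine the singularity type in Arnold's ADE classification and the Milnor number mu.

Type A3, Milnor number mu = 3.

The Hessian of f at 0 has rank 1. Corank 1: A-series; mu = 3 gives A_3.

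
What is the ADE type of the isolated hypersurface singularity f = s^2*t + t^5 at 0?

D6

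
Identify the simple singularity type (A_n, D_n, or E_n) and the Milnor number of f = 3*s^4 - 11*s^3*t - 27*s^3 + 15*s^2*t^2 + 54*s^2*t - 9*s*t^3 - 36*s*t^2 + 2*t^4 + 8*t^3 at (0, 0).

Type E7, Milnor number mu = 7.

The Hessian of f at 0 has rank 0. Corank 2; j^3 = -(3*s - 2*t)^3 is a perfect cube, so E-series; the 4-jet and mu = 7 give E_7.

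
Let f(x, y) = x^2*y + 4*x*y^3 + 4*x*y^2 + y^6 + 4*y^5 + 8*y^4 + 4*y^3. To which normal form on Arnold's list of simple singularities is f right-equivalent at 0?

D7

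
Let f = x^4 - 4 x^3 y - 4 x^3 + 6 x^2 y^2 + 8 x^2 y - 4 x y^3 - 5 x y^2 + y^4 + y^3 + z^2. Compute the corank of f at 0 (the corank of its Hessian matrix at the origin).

2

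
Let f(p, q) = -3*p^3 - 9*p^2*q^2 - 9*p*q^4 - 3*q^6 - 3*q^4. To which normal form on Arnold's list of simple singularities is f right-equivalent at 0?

The Hessian of f at 0 is [[0, 0], [0, 0]] with rank 0, so corank 2. A Groebner basis of the Jacobian ideal J(f) in C{p,q} is {p^3, p^2*q, p^2/2 + p*q^2, q^3}; counting standard monomials gives mu = 6. Corank 2; j^3 = -3*p^3 is a perfect cube, so E-series; the 4-jet and mu = 6 give E_6.

E_6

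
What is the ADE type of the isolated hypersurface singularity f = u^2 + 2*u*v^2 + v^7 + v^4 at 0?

The Hessian of f at 0 has rank 1. Corank 1: A-series; mu = 6 gives A_6.

A_6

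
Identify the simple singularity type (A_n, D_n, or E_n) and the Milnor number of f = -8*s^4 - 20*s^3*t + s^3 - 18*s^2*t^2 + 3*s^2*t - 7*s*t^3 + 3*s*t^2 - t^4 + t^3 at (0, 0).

Type E_7, Milnor number mu = 7.

The Hessian of f at 0 is [[0, 0], [0, 0]] with rank 0, so corank 2. A Groebner basis of the Jacobian ideal J(f) in C{s,t} is {3*s^2/4 + 3*s*t/2 + t^4 + t^3/4 + 3*t^2/4, s^3 - 9*s^2/4 - 9*s*t/2 + t^3/4 - 9*t^2/4, s^2*t + 7*s^2/4 + 7*s*t/2 - 5*t^3/12 + 7*t^2/4, -s^2 + s*t^2 - 2*s*t + 2*t^3/3 - t^2}; counting standard monomials gives mu = 7. Corank 2; j^3 = (s + t)^3 is a perfect cube, so E-series; the 4-jet and mu = 7 give E_7.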